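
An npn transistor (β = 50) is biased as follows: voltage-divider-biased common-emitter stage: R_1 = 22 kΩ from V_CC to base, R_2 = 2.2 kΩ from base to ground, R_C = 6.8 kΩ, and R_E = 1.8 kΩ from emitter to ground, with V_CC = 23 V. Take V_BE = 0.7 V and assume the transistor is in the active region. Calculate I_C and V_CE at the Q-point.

Thevenize the base divider: V_Th = V_CC·R_2/(R_1+R_2) = 23×2.2/24.2 = 2.09 V, R_Th = R_1‖R_2 = 2 kΩ.
Base-emitter loop: V_Th = I_B·R_Th + V_BE + (β+1)I_B·R_E, so I_B = (2.09 − 0.7) / (2 + 51×1.8) = 0.0148 mA.
I_C = β·I_B = 50×0.0148 = 0.741 mA, and I_E = (β+1)I_B = 0.756 mA.
V_CE = V_CC − I_C·R_C − I_E·R_E = 23 − 0.741×6.8 − 0.756×1.8 = 16.6 V.
V_CE = 16.6 V > 0.2 V confirms active-region operation.

I_C ≈ 0.74 mA, V_CE ≈ 17 V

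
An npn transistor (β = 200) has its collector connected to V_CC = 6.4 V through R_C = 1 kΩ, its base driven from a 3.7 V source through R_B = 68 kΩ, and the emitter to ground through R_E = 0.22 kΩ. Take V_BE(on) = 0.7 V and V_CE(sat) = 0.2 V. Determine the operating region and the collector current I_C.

Assume active: I_B = (3.7 − 0.7)/(68 + 201×0.22) = 0.0267 mA, I_C = β·I_B = 5.35 mA.
Then V_CE = 6.4 − 5.35×1 − 5.37×0.22 = -0.129 V < 0.2 V — the active assumption fails.
Re-solve with V_CE = 0.2 V. KCL at the emitter: V_E/R_E = (V_BB−0.7−V_E)/R_B + (V_CC−0.2−V_E)/R_C, giving V_E = 1.12 V.
I_C = (V_CC − 0.2 − V_E)/R_C = (6.2 − 1.12)/1 = 5.08 mA.
Check: I_B = (3 − 1.12)/68 = 0.0276 mA, and β·I_B = 5.52 mA > I_C, confirming saturation.

saturation; I_C ≈ 5.1 mA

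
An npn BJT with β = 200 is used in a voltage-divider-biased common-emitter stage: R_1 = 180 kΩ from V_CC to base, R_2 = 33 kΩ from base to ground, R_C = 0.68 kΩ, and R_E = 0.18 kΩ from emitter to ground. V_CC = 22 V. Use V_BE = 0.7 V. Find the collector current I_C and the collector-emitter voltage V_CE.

I_C ≈ 8.5 mA, V_CE ≈ 15 V

Thevenize the base divider: V_Th = V_CC·R_2/(R_1+R_2) = 22×33/213 = 3.41 V, R_Th = R_1‖R_2 = 27.9 kΩ.
Base-emitter loop: V_Th = I_B·R_Th + V_BE + (β+1)I_B·R_E, so I_B = (3.41 − 0.7) / (27.9 + 201×0.18) = 0.0423 mA.
I_C = β·I_B = 200×0.0423 = 8.46 mA, and I_E = (β+1)I_B = 8.5 mA.
V_CE = V_CC − I_C·R_C − I_E·R_E = 22 − 8.46×0.68 − 8.5×0.18 = 14.7 V.
V_CE = 14.7 V > 0.2 V confirms active-region operation.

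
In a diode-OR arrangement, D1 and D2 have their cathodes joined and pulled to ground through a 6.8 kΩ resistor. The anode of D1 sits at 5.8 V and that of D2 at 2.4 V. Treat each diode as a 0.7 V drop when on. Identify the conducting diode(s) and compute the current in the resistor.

Only D1 conducts; I_R ≈ 0.75 mA

Assume both conduct. Then node N would need to be at both 5.8−0.7 = 5.1 V and 2.4−0.7 = 1.7 V, which is impossible.
Assume only D1 conducts: V_N = 5.8 − 0.7 = 5.1 V, so I_R = 5.1/6.8 = 0.75 mA.
Check D2: its anode-to-cathode voltage is 2.4 − 5.1 = -2.7 V < 0.7 V, so it is off. The assumption is consistent.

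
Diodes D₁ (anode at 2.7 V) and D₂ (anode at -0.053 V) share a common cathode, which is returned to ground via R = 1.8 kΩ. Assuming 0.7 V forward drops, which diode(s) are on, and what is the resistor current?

Only D₁ conducts; I_R ≈ 1.1 mA

Assume both conduct. Then node N would need to be at both 2.7−0.7 = 2 V and -0.053−0.7 = -0.753 V, which is impossible.
Assume only D₁ conducts: V_N = 2.7 − 0.7 = 2 V, so I_R = 2/1.8 = 1.11 mA.
Check D₂: its anode-to-cathode voltage is -0.053 − 2 = -2.05 V < 0.7 V, so it is off. The assumption is consistent.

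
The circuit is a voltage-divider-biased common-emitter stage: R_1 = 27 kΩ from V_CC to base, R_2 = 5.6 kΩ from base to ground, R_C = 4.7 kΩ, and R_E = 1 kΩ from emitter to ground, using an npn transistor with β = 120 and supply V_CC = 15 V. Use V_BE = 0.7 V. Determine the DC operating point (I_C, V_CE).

I_C ≈ 1.8 mA, V_CE ≈ 4.8 V

Thevenize the base divider: V_Th = V_CC·R_2/(R_1+R_2) = 15×5.6/32.6 = 2.58 V, R_Th = R_1‖R_2 = 4.64 kΩ.
Base-emitter loop: V_Th = I_B·R_Th + V_BE + (β+1)I_B·R_E, so I_B = (2.58 − 0.7) / (4.64 + 121×1) = 0.0149 mA.
I_C = β·I_B = 120×0.0149 = 1.79 mA, and I_E = (β+1)I_B = 1.81 mA.
V_CE = V_CC − I_C·R_C − I_E·R_E = 15 − 1.79×4.7 − 1.81×1 = 4.77 V.
V_CE = 4.77 V > 0.2 V confirms active-region operation.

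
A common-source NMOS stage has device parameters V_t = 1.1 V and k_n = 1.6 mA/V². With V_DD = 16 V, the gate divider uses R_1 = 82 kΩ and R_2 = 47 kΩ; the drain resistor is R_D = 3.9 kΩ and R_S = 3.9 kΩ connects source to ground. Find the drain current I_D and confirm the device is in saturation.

V_G = V_DD·R_2/(R_1+R_2) = 16×47/129 = 5.83 V.
Assume saturation: I_D = (k_n/2)(V_GS − V_t)² with V_GS = V_G − I_D·R_S = 5.83 − 3.9·I_D.
Substituting gives 12.2·I_D² − 30.5·I_D + 17.9 = 0, with roots I_D = 0.935 or 1.57 mA.
The root I_D = 1.57 mA gives V_GS = -0.302 V ≤ V_t, so take I_D = 0.935 mA.
Then V_GS = 2.18 V and V_DS = V_DD − I_D(R_D+R_S) = 16 − 0.935×7.8 = 8.7 V.
Saturation requires V_DS ≥ V_GS − V_t = 1.08 V; 8.7 ≥ 1.08 ✓.

I_D ≈ 0.94 mA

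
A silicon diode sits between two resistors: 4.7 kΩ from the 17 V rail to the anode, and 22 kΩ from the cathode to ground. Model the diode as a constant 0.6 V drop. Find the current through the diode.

I ≈ 0.61 mA

The two resistors are in series with the diode, so KVL gives 17 = I·4.7 + 0.6 + I·22.
I = (17 − 0.6) / (4.7 + 22) kΩ = 16.4 / 26.7 = 0.614 mA.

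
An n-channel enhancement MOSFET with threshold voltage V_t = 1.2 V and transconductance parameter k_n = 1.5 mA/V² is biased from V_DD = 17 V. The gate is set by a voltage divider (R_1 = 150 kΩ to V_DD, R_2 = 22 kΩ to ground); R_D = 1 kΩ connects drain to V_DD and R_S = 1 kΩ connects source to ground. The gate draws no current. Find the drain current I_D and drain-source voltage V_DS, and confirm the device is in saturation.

V_G = V_DD·R_2/(R_1+R_2) = 17×22/172 = 2.17 V.
Assume saturation: I_D = (k_n/2)(V_GS − V_t)² with V_GS = V_G − I_D·R_S = 2.17 − 1·I_D.
Substituting gives 0.75·I_D² − 2.46·I_D + 0.712 = 0, with roots I_D = 0.321 or 2.96 mA.
The root I_D = 2.96 mA gives V_GS = -0.787 V ≤ V_t, so take I_D = 0.321 mA.
Then V_GS = 1.85 V and V_DS = V_DD − I_D(R_D+R_S) = 17 − 0.321×2 = 16.4 V.
Saturation requires V_DS ≥ V_GS − V_t = 0.654 V; 16.4 ≥ 0.654 ✓.

I_D ≈ 0.32 mA, V_DS ≈ 16 V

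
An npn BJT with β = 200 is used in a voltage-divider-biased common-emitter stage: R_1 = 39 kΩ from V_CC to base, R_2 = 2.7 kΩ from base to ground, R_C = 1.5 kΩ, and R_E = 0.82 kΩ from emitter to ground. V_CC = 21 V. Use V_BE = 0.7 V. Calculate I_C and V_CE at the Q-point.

Thevenize the base divider: V_Th = V_CC·R_2/(R_1+R_2) = 21×2.7/41.7 = 1.36 V, R_Th = R_1‖R_2 = 2.53 kΩ.
Base-emitter loop: V_Th = I_B·R_Th + V_BE + (β+1)I_B·R_E, so I_B = (1.36 − 0.7) / (2.53 + 201×0.82) = 0.00394 mA.
I_C = β·I_B = 200×0.00394 = 0.788 mA, and I_E = (β+1)I_B = 0.792 mA.
V_CE = V_CC − I_C·R_C − I_E·R_E = 21 − 0.788×1.5 − 0.792×0.82 = 19.2 V.
V_CE = 19.2 V > 0.2 V confirms active-region operation.

I_C ≈ 0.79 mA, V_CE ≈ 19 V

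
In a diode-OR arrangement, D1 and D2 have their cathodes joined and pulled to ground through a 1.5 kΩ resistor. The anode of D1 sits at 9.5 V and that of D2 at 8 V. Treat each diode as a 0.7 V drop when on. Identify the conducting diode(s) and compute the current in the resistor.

Only D1 conducts; I_R ≈ 5.9 mA

Assume both conduct. Then node N would need to be at both 9.5−0.7 = 8.8 V and 8−0.7 = 7.3 V, which is impossible.
Assume only D1 conducts: V_N = 9.5 − 0.7 = 8.8 V, so I_R = 8.8/1.5 = 5.87 mA.
Check D2: its anode-to-cathode voltage is 8 − 8.8 = -0.8 V < 0.7 V, so it is off. The assumption is consistent.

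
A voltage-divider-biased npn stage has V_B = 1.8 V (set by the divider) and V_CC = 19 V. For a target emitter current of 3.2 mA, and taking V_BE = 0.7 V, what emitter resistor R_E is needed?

R_E ≈ 0.34 kΩ

V_E = V_B − V_BE = 1.8 − 0.7 = 1.1 V.
R_E = V_E / I_E = 1.1 / 3.2 = 0.344 kΩ.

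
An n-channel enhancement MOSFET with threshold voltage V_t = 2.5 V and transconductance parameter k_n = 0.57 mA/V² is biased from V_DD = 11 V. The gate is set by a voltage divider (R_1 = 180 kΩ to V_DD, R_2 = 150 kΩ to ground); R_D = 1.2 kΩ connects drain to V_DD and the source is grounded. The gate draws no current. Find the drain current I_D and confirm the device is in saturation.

V_G = V_DD·R_2/(R_1+R_2) = 11×150/330 = 5 V. With the source grounded, V_GS = V_G = 5 V.
Assume saturation: I_D = (k_n/2)(V_GS − V_t)² = (0.57/2)×(5 − 2.5)² = 0.285×2.5² = 1.78 mA.
V_DS = V_DD − I_D·R_D = 11 − 1.78×1.2 = 8.86 V.
Saturation requires V_DS ≥ V_GS − V_t = 2.5 V; 8.86 ≥ 2.5 ✓.

I_D ≈ 1.8 mA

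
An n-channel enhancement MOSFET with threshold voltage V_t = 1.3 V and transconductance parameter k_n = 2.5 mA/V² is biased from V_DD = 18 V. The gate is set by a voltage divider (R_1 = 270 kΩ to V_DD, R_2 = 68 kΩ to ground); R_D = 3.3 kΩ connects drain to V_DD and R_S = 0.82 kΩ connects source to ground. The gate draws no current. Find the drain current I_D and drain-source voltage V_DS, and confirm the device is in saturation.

I_D ≈ 1.5 mA, V_DS ≈ 12 V

V_G = V_DD·R_2/(R_1+R_2) = 18×68/338 = 3.62 V.
Assume saturation: I_D = (k_n/2)(V_GS − V_t)² with V_GS = V_G − I_D·R_S = 3.62 − 0.82·I_D.
Substituting gives 0.84·I_D² − 5.76·I_D + 6.74 = 0, with roots I_D = 1.5 or 5.35 mA.
The root I_D = 5.35 mA gives V_GS = -0.77 V ≤ V_t, so take I_D = 1.5 mA.
Then V_GS = 2.39 V and V_DS = V_DD − I_D(R_D+R_S) = 18 − 1.5×4.12 = 11.8 V.
Saturation requires V_DS ≥ V_GS − V_t = 1.09 V; 11.8 ≥ 1.09 ✓.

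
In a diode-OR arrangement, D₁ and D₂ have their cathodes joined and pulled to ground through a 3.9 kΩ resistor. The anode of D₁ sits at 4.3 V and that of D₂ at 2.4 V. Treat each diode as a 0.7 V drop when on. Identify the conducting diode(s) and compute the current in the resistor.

Assume both conduct. Then node N would need to be at both 4.3−0.7 = 3.6 V and 2.4−0.7 = 1.7 V, which is impossible.
Assume only D₁ conducts: V_N = 4.3 − 0.7 = 3.6 V, so I_R = 3.6/3.9 = 0.923 mA.
Check D₂: its anode-to-cathode voltage is 2.4 − 3.6 = -1.2 V < 0.7 V, so it is off. The assumption is consistent.

Only D₁ conducts; I_R ≈ 0.92 mA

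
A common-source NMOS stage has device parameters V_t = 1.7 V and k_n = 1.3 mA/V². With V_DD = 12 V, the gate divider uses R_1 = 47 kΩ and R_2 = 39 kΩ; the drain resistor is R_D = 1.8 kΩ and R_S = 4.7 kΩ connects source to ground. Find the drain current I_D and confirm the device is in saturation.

I_D ≈ 0.59 mA

V_G = V_DD·R_2/(R_1+R_2) = 12×39/86 = 5.44 V.
Assume saturation: I_D = (k_n/2)(V_GS − V_t)² with V_GS = V_G − I_D·R_S = 5.44 − 4.7·I_D.
Substituting gives 14.4·I_D² − 23.9·I_D + 9.1 = 0, with roots I_D = 0.593 or 1.07 mA.
The root I_D = 1.07 mA gives V_GS = 0.418 V ≤ V_t, so take I_D = 0.593 mA.
Then V_GS = 2.66 V and V_DS = V_DD − I_D(R_D+R_S) = 12 − 0.593×6.5 = 8.15 V.
Saturation requires V_DS ≥ V_GS − V_t = 0.955 V; 8.15 ≥ 0.955 ✓.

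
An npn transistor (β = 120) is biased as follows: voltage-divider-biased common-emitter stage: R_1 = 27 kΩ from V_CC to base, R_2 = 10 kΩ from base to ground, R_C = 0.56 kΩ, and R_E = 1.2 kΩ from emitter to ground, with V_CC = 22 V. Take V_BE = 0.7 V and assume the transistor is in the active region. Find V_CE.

Thevenize the base divider: V_Th = V_CC·R_2/(R_1+R_2) = 22×10/37 = 5.95 V, R_Th = R_1‖R_2 = 7.3 kΩ.
Base-emitter loop: V_Th = I_B·R_Th + V_BE + (β+1)I_B·R_E, so I_B = (5.95 − 0.7) / (7.3 + 121×1.2) = 0.0344 mA.
I_C = β·I_B = 120×0.0344 = 4.13 mA, and I_E = (β+1)I_B = 4.16 mA.
V_CE = V_CC − I_C·R_C − I_E·R_E = 22 − 4.13×0.56 − 4.16×1.2 = 14.7 V.
V_CE = 14.7 V > 0.2 V confirms active-region operation.

V_CE ≈ 15 V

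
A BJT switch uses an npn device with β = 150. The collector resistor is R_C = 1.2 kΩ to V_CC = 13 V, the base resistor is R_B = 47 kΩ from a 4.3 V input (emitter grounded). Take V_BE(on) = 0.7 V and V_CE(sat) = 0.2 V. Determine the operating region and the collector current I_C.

Assume active: I_B = (4.3 − 0.7)/47 = 0.0766 mA, giving I_C = β·I_B = 11.5 mA.
But then V_CE = 13 − 11.5×1.2 = -0.787 V < V_CE(sat) = 0.2 V — impossible in the active region.
So the transistor is saturated. With V_CE = 0.2 V, I_C = (V_CC − 0.2)/R_C = 12.8/1.2 = 10.7 mA.
Check: β·I_B = 11.5 mA > I_C = 10.7 mA, confirming saturation.

saturation; I_C ≈ 11 mA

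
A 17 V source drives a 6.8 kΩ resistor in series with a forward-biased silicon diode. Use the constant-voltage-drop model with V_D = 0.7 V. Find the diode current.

I ≈ 2.4 mA

KVL around the loop: 17 = V_D + I·R = 0.7 + I × 6.8 kΩ.
So I = (17 − 0.7) / 6.8 kΩ = 16.3 / 6.8 = 2.4 mA.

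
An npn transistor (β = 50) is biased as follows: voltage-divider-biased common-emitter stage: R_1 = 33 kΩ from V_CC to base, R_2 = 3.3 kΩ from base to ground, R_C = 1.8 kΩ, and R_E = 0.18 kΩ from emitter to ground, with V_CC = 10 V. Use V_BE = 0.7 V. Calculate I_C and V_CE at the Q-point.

I_C ≈ 0.86 mA, V_CE ≈ 8.3 V

Thevenize the base divider: V_Th = V_CC·R_2/(R_1+R_2) = 10×3.3/36.3 = 0.909 V, R_Th = R_1‖R_2 = 3 kΩ.
Base-emitter loop: V_Th = I_B·R_Th + V_BE + (β+1)I_B·R_E, so I_B = (0.909 − 0.7) / (3 + 51×0.18) = 0.0172 mA.
I_C = β·I_B = 50×0.0172 = 0.858 mA, and I_E = (β+1)I_B = 0.876 mA.
V_CE = V_CC − I_C·R_C − I_E·R_E = 10 − 0.858×1.8 − 0.876×0.18 = 8.3 V.
V_CE = 8.3 V > 0.2 V confirms active-region operation.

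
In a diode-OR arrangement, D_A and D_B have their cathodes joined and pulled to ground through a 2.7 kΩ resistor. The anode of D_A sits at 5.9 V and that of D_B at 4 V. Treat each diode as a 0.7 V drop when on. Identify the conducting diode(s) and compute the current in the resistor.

Assume both conduct. Then node N would need to be at both 5.9−0.7 = 5.2 V and 4−0.7 = 3.3 V, which is impossible.
Assume only D_A conducts: V_N = 5.9 − 0.7 = 5.2 V, so I_R = 5.2/2.7 = 1.93 mA.
Check D_B: its anode-to-cathode voltage is 4 − 5.2 = -1.2 V < 0.7 V, so it is off. The assumption is consistent.

Only D_A conducts; I_R ≈ 1.9 mA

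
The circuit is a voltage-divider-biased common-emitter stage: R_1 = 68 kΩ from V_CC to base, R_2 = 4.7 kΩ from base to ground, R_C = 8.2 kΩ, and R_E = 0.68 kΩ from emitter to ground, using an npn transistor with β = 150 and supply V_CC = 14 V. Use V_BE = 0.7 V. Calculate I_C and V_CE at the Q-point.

I_C ≈ 0.29 mA, V_CE ≈ 11 V

Thevenize the base divider: V_Th = V_CC·R_2/(R_1+R_2) = 14×4.7/72.7 = 0.905 V, R_Th = R_1‖R_2 = 4.4 kΩ.
Base-emitter loop: V_Th = I_B·R_Th + V_BE + (β+1)I_B·R_E, so I_B = (0.905 − 0.7) / (4.4 + 151×0.68) = 0.00192 mA.
I_C = β·I_B = 150×0.00192 = 0.287 mA, and I_E = (β+1)I_B = 0.289 mA.
V_CE = V_CC − I_C·R_C − I_E·R_E = 14 − 0.287×8.2 − 0.289×0.68 = 11.4 V.
V_CE = 11.4 V > 0.2 V confirms active-region operation.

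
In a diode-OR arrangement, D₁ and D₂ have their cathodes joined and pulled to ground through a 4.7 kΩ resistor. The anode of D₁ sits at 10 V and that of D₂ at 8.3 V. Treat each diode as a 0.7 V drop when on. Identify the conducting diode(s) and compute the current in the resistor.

Only D₁ conducts; I_R ≈ 2 mA

Assume both conduct. Then node N would need to be at both 10−0.7 = 9.3 V and 8.3−0.7 = 7.6 V, which is impossible.
Assume only D₁ conducts: V_N = 10 − 0.7 = 9.3 V, so I_R = 9.3/4.7 = 1.98 mA.
Check D₂: its anode-to-cathode voltage is 8.3 − 9.3 = -1 V < 0.7 V, so it is off. The assumption is consistent.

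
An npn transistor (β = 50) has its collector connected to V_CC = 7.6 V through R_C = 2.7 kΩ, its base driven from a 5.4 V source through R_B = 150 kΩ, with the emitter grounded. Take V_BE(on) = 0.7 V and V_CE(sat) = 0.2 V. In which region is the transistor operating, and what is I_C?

Assume active. Base-emitter loop: I_B = (V_BB − V_BE)/R_B = (5.4 − 0.7)/150 = 0.0313 mA.
I_C = β·I_B = 50×0.0313 = 1.57 mA.
V_CE = V_CC − I_C·R_C = 7.6 − 1.57×2.7 = 3.37 V > V_CE(sat), so the active-region assumption holds.

active; I_C ≈ 1.6 mA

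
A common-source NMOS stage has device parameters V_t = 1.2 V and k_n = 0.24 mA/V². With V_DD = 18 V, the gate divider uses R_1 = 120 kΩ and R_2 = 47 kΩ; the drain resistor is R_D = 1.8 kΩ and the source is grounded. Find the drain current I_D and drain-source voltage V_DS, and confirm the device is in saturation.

I_D ≈ 1.8 mA, V_DS ≈ 15 V

V_G = V_DD·R_2/(R_1+R_2) = 18×47/167 = 5.07 V. With the source grounded, V_GS = V_G = 5.07 V.
Assume saturation: I_D = (k_n/2)(V_GS − V_t)² = (0.24/2)×(5.07 − 1.2)² = 0.12×3.87² = 1.79 mA.
V_DS = V_DD − I_D·R_D = 18 − 1.79×1.8 = 14.8 V.
Saturation requires V_DS ≥ V_GS − V_t = 3.87 V; 14.8 ≥ 3.87 ✓.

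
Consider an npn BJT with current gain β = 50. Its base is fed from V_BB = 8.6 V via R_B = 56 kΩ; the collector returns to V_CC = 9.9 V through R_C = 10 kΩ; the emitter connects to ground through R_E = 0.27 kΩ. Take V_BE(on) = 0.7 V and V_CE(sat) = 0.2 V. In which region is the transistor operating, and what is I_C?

saturation; I_C ≈ 0.94 mA

Assume active: I_B = (8.6 − 0.7)/(56 + 51×0.27) = 0.113 mA, I_C = β·I_B = 5.66 mA.
Then V_CE = 9.9 − 5.66×10 − 5.77×0.27 = -48.3 V < 0.2 V — the active assumption fails.
Re-solve with V_CE = 0.2 V. KCL at the emitter: V_E/R_E = (V_BB−0.7−V_E)/R_B + (V_CC−0.2−V_E)/R_C, giving V_E = 0.291 V.
I_C = (V_CC − 0.2 − V_E)/R_C = (9.7 − 0.291)/10 = 0.941 mA.
Check: I_B = (7.9 − 0.291)/56 = 0.136 mA, and β·I_B = 6.79 mA > I_C, confirming saturation.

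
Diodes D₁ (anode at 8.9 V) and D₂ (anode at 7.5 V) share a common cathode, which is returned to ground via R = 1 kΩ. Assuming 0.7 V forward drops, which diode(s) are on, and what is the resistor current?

Only D₁ conducts; I_R ≈ 8.2 mA

Assume both conduct. Then node N would need to be at both 8.9−0.7 = 8.2 V and 7.5−0.7 = 6.8 V, which is impossible.
Assume only D₁ conducts: V_N = 8.9 − 0.7 = 8.2 V, so I_R = 8.2/1 = 8.2 mA.
Check D₂: its anode-to-cathode voltage is 7.5 − 8.2 = -0.7 V < 0.7 V, so it is off. The assumption is consistent.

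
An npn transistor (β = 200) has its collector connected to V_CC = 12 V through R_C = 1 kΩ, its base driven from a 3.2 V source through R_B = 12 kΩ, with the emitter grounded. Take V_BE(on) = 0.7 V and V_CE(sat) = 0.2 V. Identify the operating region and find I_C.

saturation; I_C ≈ 12 mA

Assume active: I_B = (3.2 − 0.7)/12 = 0.208 mA, giving I_C = β·I_B = 41.7 mA.
But then V_CE = 12 − 41.7×1 = -29.7 V < V_CE(sat) = 0.2 V — impossible in the active region.
So the transistor is saturated. With V_CE = 0.2 V, I_C = (V_CC − 0.2)/R_C = 11.8/1 = 11.8 mA.
Check: β·I_B = 41.7 mA > I_C = 11.8 mA, confirming saturation.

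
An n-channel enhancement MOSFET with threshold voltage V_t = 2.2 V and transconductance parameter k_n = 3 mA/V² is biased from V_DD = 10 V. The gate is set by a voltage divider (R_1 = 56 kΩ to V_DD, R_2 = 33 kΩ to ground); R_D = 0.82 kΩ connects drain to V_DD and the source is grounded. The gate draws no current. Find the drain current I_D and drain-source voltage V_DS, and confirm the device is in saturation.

I_D ≈ 3.4 mA, V_DS ≈ 7.2 V

V_G = V_DD·R_2/(R_1+R_2) = 10×33/89 = 3.71 V. With the source grounded, V_GS = V_G = 3.71 V.
Assume saturation: I_D = (k_n/2)(V_GS − V_t)² = (3/2)×(3.71 − 2.2)² = 1.5×1.51² = 3.41 mA.
V_DS = V_DD − I_D·R_D = 10 − 3.41×0.82 = 7.2 V.
Saturation requires V_DS ≥ V_GS − V_t = 1.51 V; 7.2 ≥ 1.51 ✓.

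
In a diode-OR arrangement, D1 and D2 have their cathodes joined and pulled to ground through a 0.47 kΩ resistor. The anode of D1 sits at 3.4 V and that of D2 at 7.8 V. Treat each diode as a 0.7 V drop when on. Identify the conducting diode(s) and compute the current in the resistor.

Assume both conduct. Then node N would need to be at both 3.4−0.7 = 2.7 V and 7.8−0.7 = 7.1 V, which is impossible.
Assume only D2 conducts: V_N = 7.8 − 0.7 = 7.1 V, so I_R = 7.1/0.47 = 15.1 mA.
Check D1: its anode-to-cathode voltage is 3.4 − 7.1 = -3.7 V < 0.7 V, so it is off. The assumption is consistent.

Only D2 conducts; I_R ≈ 15 mA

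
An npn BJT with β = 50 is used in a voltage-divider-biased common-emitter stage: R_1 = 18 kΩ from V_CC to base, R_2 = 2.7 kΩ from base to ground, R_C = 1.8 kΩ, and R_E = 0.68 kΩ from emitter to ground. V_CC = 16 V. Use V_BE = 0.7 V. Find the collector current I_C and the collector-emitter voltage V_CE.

I_C ≈ 1.9 mA, V_CE ≈ 11 V

Thevenize the base divider: V_Th = V_CC·R_2/(R_1+R_2) = 16×2.7/20.7 = 2.09 V, R_Th = R_1‖R_2 = 2.35 kΩ.
Base-emitter loop: V_Th = I_B·R_Th + V_BE + (β+1)I_B·R_E, so I_B = (2.09 − 0.7) / (2.35 + 51×0.68) = 0.0375 mA.
I_C = β·I_B = 50×0.0375 = 1.87 mA, and I_E = (β+1)I_B = 1.91 mA.
V_CE = V_CC − I_C·R_C − I_E·R_E = 16 − 1.87×1.8 − 1.91×0.68 = 11.3 V.
V_CE = 11.3 V > 0.2 V confirms active-region operation.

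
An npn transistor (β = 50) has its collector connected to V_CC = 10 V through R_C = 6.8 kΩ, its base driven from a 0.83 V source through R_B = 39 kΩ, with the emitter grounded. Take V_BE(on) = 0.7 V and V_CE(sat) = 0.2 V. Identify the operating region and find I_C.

Assume active. Base-emitter loop: I_B = (V_BB − V_BE)/R_B = (0.83 − 0.7)/39 = 0.00333 mA.
I_C = β·I_B = 50×0.00333 = 0.167 mA.
V_CE = V_CC − I_C·R_C = 10 − 0.167×6.8 = 8.87 V > V_CE(sat), so the active-region assumption holds.

active; I_C ≈ 0.17 mA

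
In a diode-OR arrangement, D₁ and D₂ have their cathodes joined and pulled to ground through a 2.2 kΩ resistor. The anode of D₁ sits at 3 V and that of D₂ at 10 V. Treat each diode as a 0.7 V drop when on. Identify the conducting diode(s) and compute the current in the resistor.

Only D₂ conducts; I_R ≈ 4.2 mA

Assume both conduct. Then node N would need to be at both 3−0.7 = 2.3 V and 10−0.7 = 9.3 V, which is impossible.
Assume only D₂ conducts: V_N = 10 − 0.7 = 9.3 V, so I_R = 9.3/2.2 = 4.23 mA.
Check D₁: its anode-to-cathode voltage is 3 − 9.3 = -6.3 V < 0.7 V, so it is off. The assumption is consistent.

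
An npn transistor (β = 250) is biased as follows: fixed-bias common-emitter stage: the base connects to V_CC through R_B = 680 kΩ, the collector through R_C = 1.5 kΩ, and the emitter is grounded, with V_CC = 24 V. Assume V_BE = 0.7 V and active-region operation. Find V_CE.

Base loop: V_CC = I_B·R_B + V_BE, so I_B = (24 − 0.7)/680 kΩ = 0.0343 mA.
In the active region I_C = β·I_B = 250 × 0.0343 = 8.57 mA.
Collector loop: V_CE = V_CC − I_C·R_C = 24 − 8.57×1.5 = 11.2 V.
Since V_CE = 11.2 V > V_CE(sat) ≈ 0.2 V, the transistor is in the active region as assumed.

V_CE ≈ 11 V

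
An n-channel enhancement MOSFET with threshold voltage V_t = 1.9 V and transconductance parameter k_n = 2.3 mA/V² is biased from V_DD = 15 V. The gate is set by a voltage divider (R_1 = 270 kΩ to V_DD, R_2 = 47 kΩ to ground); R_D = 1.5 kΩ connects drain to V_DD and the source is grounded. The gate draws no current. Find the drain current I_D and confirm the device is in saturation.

I_D ≈ 0.12 mA

V_G = V_DD·R_2/(R_1+R_2) = 15×47/317 = 2.22 V. With the source grounded, V_GS = V_G = 2.22 V.
Assume saturation: I_D = (k_n/2)(V_GS − V_t)² = (2.3/2)×(2.22 − 1.9)² = 1.15×0.324² = 0.121 mA.
V_DS = V_DD − I_D·R_D = 15 − 0.121×1.5 = 14.8 V.
Saturation requires V_DS ≥ V_GS − V_t = 0.324 V; 14.8 ≥ 0.324 ✓.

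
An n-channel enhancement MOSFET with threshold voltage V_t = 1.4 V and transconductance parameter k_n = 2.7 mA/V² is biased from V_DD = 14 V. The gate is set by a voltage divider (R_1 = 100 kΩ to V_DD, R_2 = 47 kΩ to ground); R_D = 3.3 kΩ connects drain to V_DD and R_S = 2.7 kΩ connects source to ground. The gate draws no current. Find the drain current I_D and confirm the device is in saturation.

I_D ≈ 0.85 mA

V_G = V_DD·R_2/(R_1+R_2) = 14×47/147 = 4.48 V.
Assume saturation: I_D = (k_n/2)(V_GS − V_t)² with V_GS = V_G − I_D·R_S = 4.48 − 2.7·I_D.
Substituting gives 9.84·I_D² − 23.4·I_D + 12.8 = 0, with roots I_D = 0.846 or 1.53 mA.
The root I_D = 1.53 mA gives V_GS = 0.334 V ≤ V_t, so take I_D = 0.846 mA.
Then V_GS = 2.19 V and V_DS = V_DD − I_D(R_D+R_S) = 14 − 0.846×6 = 8.92 V.
Saturation requires V_DS ≥ V_GS − V_t = 0.792 V; 8.92 ≥ 0.792 ✓.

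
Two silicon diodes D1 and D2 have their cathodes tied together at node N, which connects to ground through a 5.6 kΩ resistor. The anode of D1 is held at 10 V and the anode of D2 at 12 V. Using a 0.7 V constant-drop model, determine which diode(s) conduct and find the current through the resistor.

Only D2 conducts; I_R ≈ 2 mA

Assume both conduct. Then node N would need to be at both 10−0.7 = 9.3 V and 12−0.7 = 11.3 V, which is impossible.
Assume only D2 conducts: V_N = 12 − 0.7 = 11.3 V, so I_R = 11.3/5.6 = 2.02 mA.
Check D1: its anode-to-cathode voltage is 10 − 11.3 = -1.3 V < 0.7 V, so it is off. The assumption is consistent.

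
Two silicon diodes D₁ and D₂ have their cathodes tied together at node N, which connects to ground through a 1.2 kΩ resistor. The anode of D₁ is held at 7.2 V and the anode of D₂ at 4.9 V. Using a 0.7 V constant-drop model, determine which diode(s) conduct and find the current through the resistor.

Assume both conduct. Then node N would need to be at both 7.2−0.7 = 6.5 V and 4.9−0.7 = 4.2 V, which is impossible.
Assume only D₁ conducts: V_N = 7.2 − 0.7 = 6.5 V, so I_R = 6.5/1.2 = 5.42 mA.
Check D₂: its anode-to-cathode voltage is 4.9 − 6.5 = -1.6 V < 0.7 V, so it is off. The assumption is consistent.

Only D₁ conducts; I_R ≈ 5.4 mA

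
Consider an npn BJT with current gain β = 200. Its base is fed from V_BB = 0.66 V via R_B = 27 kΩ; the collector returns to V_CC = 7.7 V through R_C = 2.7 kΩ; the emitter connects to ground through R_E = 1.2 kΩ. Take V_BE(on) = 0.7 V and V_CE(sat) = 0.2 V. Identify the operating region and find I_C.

cutoff; I_C ≈ 0

V_BB = 0.66 V ≤ V_BE(on) = 0.7 V, so the base-emitter junction is not forward biased.
The transistor is in cutoff: I_B = I_C = 0.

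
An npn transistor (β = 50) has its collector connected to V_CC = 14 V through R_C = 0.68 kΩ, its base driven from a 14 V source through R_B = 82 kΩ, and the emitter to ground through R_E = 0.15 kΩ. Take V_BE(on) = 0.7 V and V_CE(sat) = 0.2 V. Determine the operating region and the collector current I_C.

active; I_C ≈ 7.4 mA

Assume active. Base-emitter loop: I_B = (V_BB − V_BE)/(R_B + (β+1)R_E) = (14 − 0.7)/(82 + 51×0.15) = 0.148 mA.
I_C = β·I_B = 50×0.148 = 7.42 mA.
V_CE = V_CC − I_C·R_C − I_E·R_E = 14 − 7.42×0.68 − 7.57×0.15 = 7.82 V > V_CE(sat), so the active-region assumption holds.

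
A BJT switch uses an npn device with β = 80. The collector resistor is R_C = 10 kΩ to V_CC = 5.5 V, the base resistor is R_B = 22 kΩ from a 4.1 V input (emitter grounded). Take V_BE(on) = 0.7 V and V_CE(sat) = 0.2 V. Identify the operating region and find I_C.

Assume active: I_B = (4.1 − 0.7)/22 = 0.155 mA, giving I_C = β·I_B = 12.4 mA.
But then V_CE = 5.5 − 12.4×10 = -118 V < V_CE(sat) = 0.2 V — impossible in the active region.
So the transistor is saturated. With V_CE = 0.2 V, I_C = (V_CC − 0.2)/R_C = 5.3/10 = 0.53 mA.
Check: β·I_B = 12.4 mA > I_C = 0.53 mA, confirming saturation.

saturation; I_C ≈ 0.53 mA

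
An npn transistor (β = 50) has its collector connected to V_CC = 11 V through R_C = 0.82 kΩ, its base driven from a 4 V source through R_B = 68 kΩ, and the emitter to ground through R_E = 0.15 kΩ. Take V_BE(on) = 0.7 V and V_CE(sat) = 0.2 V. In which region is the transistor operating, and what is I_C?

active; I_C ≈ 2.2 mA

Assume active. Base-emitter loop: I_B = (V_BB − V_BE)/(R_B + (β+1)R_E) = (4 − 0.7)/(68 + 51×0.15) = 0.0436 mA.
I_C = β·I_B = 50×0.0436 = 2.18 mA.
V_CE = V_CC − I_C·R_C − I_E·R_E = 11 − 2.18×0.82 − 2.22×0.15 = 8.88 V > V_CE(sat), so the active-region assumption holds.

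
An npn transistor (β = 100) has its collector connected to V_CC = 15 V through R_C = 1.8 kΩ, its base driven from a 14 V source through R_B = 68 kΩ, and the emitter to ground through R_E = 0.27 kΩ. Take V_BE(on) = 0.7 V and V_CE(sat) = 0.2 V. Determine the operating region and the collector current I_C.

saturation; I_C ≈ 7.1 mA

Assume active: I_B = (14 − 0.7)/(68 + 101×0.27) = 0.14 mA, I_C = β·I_B = 14 mA.
Then V_CE = 15 − 14×1.8 − 14.1×0.27 = -13.9 V < 0.2 V — the active assumption fails.
Re-solve with V_CE = 0.2 V. KCL at the emitter: V_E/R_E = (V_BB−0.7−V_E)/R_B + (V_CC−0.2−V_E)/R_C, giving V_E = 1.97 V.
I_C = (V_CC − 0.2 − V_E)/R_C = (14.8 − 1.97)/1.8 = 7.13 mA.
Check: I_B = (13.3 − 1.97)/68 = 0.167 mA, and β·I_B = 16.7 mA > I_C, confirming saturation.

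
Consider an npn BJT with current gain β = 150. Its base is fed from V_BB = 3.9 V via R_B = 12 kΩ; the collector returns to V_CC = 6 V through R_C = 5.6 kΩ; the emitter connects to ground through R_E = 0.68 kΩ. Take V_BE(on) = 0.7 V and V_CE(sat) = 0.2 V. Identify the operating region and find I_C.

Assume active: I_B = (3.9 − 0.7)/(12 + 151×0.68) = 0.0279 mA, I_C = β·I_B = 4.19 mA.
Then V_CE = 6 − 4.19×5.6 − 4.21×0.68 = -20.3 V < 0.2 V — the active assumption fails.
Re-solve with V_CE = 0.2 V. KCL at the emitter: V_E/R_E = (V_BB−0.7−V_E)/R_B + (V_CC−0.2−V_E)/R_C, giving V_E = 0.752 V.
I_C = (V_CC − 0.2 − V_E)/R_C = (5.8 − 0.752)/5.6 = 0.901 mA.
Check: I_B = (3.2 − 0.752)/12 = 0.204 mA, and β·I_B = 30.6 mA > I_C, confirming saturation.

saturation; I_C ≈ 0.9 mA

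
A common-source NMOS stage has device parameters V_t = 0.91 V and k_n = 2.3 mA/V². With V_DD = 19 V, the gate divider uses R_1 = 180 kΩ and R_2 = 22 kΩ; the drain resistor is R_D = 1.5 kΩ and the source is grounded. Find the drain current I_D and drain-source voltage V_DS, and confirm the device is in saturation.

V_G = V_DD·R_2/(R_1+R_2) = 19×22/202 = 2.07 V. With the source grounded, V_GS = V_G = 2.07 V.
Assume saturation: I_D = (k_n/2)(V_GS − V_t)² = (2.3/2)×(2.07 − 0.91)² = 1.15×1.16² = 1.55 mA.
V_DS = V_DD − I_D·R_D = 19 − 1.55×1.5 = 16.7 V.
Saturation requires V_DS ≥ V_GS − V_t = 1.16 V; 16.7 ≥ 1.16 ✓.

I_D ≈ 1.5 mA, V_DS ≈ 17 V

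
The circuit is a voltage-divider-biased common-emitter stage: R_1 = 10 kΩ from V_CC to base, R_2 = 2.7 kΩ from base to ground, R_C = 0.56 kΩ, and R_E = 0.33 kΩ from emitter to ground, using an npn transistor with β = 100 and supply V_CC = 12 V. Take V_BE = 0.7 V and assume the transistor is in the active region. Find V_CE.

V_CE ≈ 7.3 V

Thevenize the base divider: V_Th = V_CC·R_2/(R_1+R_2) = 12×2.7/12.7 = 2.55 V, R_Th = R_1‖R_2 = 2.13 kΩ.
Base-emitter loop: V_Th = I_B·R_Th + V_BE + (β+1)I_B·R_E, so I_B = (2.55 − 0.7) / (2.13 + 101×0.33) = 0.0522 mA.
I_C = β·I_B = 100×0.0522 = 5.22 mA, and I_E = (β+1)I_B = 5.27 mA.
V_CE = V_CC − I_C·R_C − I_E·R_E = 12 − 5.22×0.56 − 5.27×0.33 = 7.34 V.
V_CE = 7.34 V > 0.2 V confirms active-region operation.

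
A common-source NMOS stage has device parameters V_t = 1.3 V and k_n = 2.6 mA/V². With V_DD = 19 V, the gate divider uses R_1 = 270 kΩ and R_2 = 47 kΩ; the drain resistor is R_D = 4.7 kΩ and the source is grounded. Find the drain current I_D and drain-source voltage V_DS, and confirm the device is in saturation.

I_D ≈ 3 mA, V_DS ≈ 4.9 V

V_G = V_DD·R_2/(R_1+R_2) = 19×47/317 = 2.82 V. With the source grounded, V_GS = V_G = 2.82 V.
Assume saturation: I_D = (k_n/2)(V_GS − V_t)² = (2.6/2)×(2.82 − 1.3)² = 1.3×1.52² = 2.99 mA.
V_DS = V_DD − I_D·R_D = 19 − 2.99×4.7 = 4.94 V.
Saturation requires V_DS ≥ V_GS − V_t = 1.52 V; 4.94 ≥ 1.52 ✓.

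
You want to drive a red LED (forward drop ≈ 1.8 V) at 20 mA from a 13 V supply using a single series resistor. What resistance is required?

The resistor drops V_S − V_D = 13 − 1.8 = 11.2 V at 20 mA.
R = 11.2 V / 20 mA = 0.56 kΩ.

R ≈ 0.56 kΩ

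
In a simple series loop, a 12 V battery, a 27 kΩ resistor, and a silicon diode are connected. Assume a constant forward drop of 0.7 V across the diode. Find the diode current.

I ≈ 0.42 mA

KVL around the loop: 12 = V_D + I·R = 0.7 + I × 27 kΩ.
So I = (12 − 0.7) / 27 kΩ = 11.3 / 27 = 0.419 mA.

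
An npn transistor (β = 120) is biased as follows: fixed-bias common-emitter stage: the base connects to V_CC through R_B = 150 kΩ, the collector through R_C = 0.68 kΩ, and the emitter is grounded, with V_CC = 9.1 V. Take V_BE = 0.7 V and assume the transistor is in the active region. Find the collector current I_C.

I_C ≈ 6.7 mA

Base loop: V_CC = I_B·R_B + V_BE, so I_B = (9.1 − 0.7)/150 kΩ = 0.056 mA.
In the active region I_C = β·I_B = 120 × 0.056 = 6.72 mA.
Collector loop: V_CE = V_CC − I_C·R_C = 9.1 − 6.72×0.68 = 4.53 V.
Since V_CE = 4.53 V > V_CE(sat) ≈ 0.2 V, the transistor is in the active region as assumed.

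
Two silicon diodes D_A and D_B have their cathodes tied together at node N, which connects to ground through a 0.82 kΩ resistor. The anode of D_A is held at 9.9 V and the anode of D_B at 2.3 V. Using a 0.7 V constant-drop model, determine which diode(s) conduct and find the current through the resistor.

Only D_A conducts; I_R ≈ 11 mA

Assume both conduct. Then node N would need to be at both 9.9−0.7 = 9.2 V and 2.3−0.7 = 1.6 V, which is impossible.
Assume only D_A conducts: V_N = 9.9 − 0.7 = 9.2 V, so I_R = 9.2/0.82 = 11.2 mA.
Check D_B: its anode-to-cathode voltage is 2.3 − 9.2 = -6.9 V < 0.7 V, so it is off. The assumption is consistent.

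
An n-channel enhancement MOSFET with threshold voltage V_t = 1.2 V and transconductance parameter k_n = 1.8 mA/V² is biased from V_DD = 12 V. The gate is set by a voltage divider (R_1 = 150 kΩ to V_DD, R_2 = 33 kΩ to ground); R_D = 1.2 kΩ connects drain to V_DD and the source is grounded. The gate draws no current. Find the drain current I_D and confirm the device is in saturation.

I_D ≈ 0.84 mA

V_G = V_DD·R_2/(R_1+R_2) = 12×33/183 = 2.16 V. With the source grounded, V_GS = V_G = 2.16 V.
Assume saturation: I_D = (k_n/2)(V_GS − V_t)² = (1.8/2)×(2.16 − 1.2)² = 0.9×0.964² = 0.836 mA.
V_DS = V_DD − I_D·R_D = 12 − 0.836×1.2 = 11 V.
Saturation requires V_DS ≥ V_GS − V_t = 0.964 V; 11 ≥ 0.964 ✓.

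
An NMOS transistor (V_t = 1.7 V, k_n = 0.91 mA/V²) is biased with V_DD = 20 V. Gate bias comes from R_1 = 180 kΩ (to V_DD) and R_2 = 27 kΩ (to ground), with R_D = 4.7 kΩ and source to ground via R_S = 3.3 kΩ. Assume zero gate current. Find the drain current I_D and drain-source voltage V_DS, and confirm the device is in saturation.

I_D ≈ 0.12 mA, V_DS ≈ 19 V

V_G = V_DD·R_2/(R_1+R_2) = 20×27/207 = 2.61 V.
Assume saturation: I_D = (k_n/2)(V_GS − V_t)² with V_GS = V_G − I_D·R_S = 2.61 − 3.3·I_D.
Substituting gives 4.95·I_D² − 3.73·I_D + 0.376 = 0, with roots I_D = 0.12 or 0.633 mA.
The root I_D = 0.633 mA gives V_GS = 0.521 V ≤ V_t, so take I_D = 0.12 mA.
Then V_GS = 2.21 V and V_DS = V_DD − I_D(R_D+R_S) = 20 − 0.12×8 = 19 V.
Saturation requires V_DS ≥ V_GS − V_t = 0.513 V; 19 ≥ 0.513 ✓.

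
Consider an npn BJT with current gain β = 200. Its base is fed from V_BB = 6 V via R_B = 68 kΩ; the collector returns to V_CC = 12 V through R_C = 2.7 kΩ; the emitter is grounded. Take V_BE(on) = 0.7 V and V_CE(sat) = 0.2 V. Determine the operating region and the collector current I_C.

Assume active: I_B = (6 − 0.7)/68 = 0.0779 mA, giving I_C = β·I_B = 15.6 mA.
But then V_CE = 12 − 15.6×2.7 = -30.1 V < V_CE(sat) = 0.2 V — impossible in the active region.
So the transistor is saturated. With V_CE = 0.2 V, I_C = (V_CC − 0.2)/R_C = 11.8/2.7 = 4.37 mA.
Check: β·I_B = 15.6 mA > I_C = 4.37 mA, confirming saturation.

saturation; I_C ≈ 4.4 mA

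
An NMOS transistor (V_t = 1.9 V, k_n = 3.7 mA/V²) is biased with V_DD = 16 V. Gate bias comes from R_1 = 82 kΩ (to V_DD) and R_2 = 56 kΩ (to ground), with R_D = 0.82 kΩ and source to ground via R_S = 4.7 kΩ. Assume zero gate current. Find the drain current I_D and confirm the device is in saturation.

I_D ≈ 0.83 mA

V_G = V_DD·R_2/(R_1+R_2) = 16×56/138 = 6.49 V.
Assume saturation: I_D = (k_n/2)(V_GS − V_t)² with V_GS = V_G − I_D·R_S = 6.49 − 4.7·I_D.
Substituting gives 40.9·I_D² − 80.9·I_D + 39 = 0, with roots I_D = 0.834 or 1.14 mA.
The root I_D = 1.14 mA gives V_GS = 1.11 V ≤ V_t, so take I_D = 0.834 mA.
Then V_GS = 2.57 V and V_DS = V_DD − I_D(R_D+R_S) = 16 − 0.834×5.52 = 11.4 V.
Saturation requires V_DS ≥ V_GS − V_t = 0.672 V; 11.4 ≥ 0.672 ✓.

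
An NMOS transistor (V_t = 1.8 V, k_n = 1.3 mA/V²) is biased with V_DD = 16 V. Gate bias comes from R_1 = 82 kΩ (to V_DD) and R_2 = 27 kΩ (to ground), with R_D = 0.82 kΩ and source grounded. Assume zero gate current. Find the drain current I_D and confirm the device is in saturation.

V_G = V_DD·R_2/(R_1+R_2) = 16×27/109 = 3.96 V. With the source grounded, V_GS = V_G = 3.96 V.
Assume saturation: I_D = (k_n/2)(V_GS − V_t)² = (1.3/2)×(3.96 − 1.8)² = 0.65×2.16² = 3.04 mA.
V_DS = V_DD − I_D·R_D = 16 − 3.04×0.82 = 13.5 V.
Saturation requires V_DS ≥ V_GS − V_t = 2.16 V; 13.5 ≥ 2.16 ✓.

I_D ≈ 3 mA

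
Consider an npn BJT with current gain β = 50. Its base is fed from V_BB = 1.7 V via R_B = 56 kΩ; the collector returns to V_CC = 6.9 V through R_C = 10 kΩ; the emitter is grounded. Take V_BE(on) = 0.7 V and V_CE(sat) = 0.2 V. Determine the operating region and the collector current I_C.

Assume active: I_B = (1.7 − 0.7)/56 = 0.0179 mA, giving I_C = β·I_B = 0.893 mA.
But then V_CE = 6.9 − 0.893×10 = -2.03 V < V_CE(sat) = 0.2 V — impossible in the active region.
So the transistor is saturated. With V_CE = 0.2 V, I_C = (V_CC − 0.2)/R_C = 6.7/10 = 0.67 mA.
Check: β·I_B = 0.893 mA > I_C = 0.67 mA, confirming saturation.

saturation; I_C ≈ 0.67 mA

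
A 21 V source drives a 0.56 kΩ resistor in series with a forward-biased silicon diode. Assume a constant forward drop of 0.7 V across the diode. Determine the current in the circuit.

KVL around the loop: 21 = V_D + I·R = 0.7 + I × 0.56 kΩ.
So I = (21 − 0.7) / 0.56 kΩ = 20.3 / 0.56 = 36.2 mA.

I ≈ 36 mA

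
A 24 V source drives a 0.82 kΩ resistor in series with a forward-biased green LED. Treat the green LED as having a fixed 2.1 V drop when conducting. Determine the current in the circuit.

I ≈ 27 mA

KVL around the loop: 24 = V_D + I·R = 2.1 + I × 0.82 kΩ.
So I = (24 − 2.1) / 0.82 kΩ = 21.9 / 0.82 = 26.7 mA.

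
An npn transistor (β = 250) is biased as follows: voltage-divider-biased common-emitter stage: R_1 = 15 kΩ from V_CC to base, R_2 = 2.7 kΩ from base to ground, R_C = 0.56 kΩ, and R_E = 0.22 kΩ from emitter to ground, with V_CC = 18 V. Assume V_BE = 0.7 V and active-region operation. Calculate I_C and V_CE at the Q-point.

Thevenize the base divider: V_Th = V_CC·R_2/(R_1+R_2) = 18×2.7/17.7 = 2.75 V, R_Th = R_1‖R_2 = 2.29 kΩ.
Base-emitter loop: V_Th = I_B·R_Th + V_BE + (β+1)I_B·R_E, so I_B = (2.75 − 0.7) / (2.29 + 251×0.22) = 0.0356 mA.
I_C = β·I_B = 250×0.0356 = 8.89 mA, and I_E = (β+1)I_B = 8.93 mA.
V_CE = V_CC − I_C·R_C − I_E·R_E = 18 − 8.89×0.56 − 8.93×0.22 = 11.1 V.
V_CE = 11.1 V > 0.2 V confirms active-region operation.

I_C ≈ 8.9 mA, V_CE ≈ 11 V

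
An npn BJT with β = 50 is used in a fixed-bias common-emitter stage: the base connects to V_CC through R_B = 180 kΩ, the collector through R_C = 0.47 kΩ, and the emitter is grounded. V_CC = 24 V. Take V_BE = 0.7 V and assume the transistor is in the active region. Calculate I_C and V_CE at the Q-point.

I_C ≈ 6.5 mA, V_CE ≈ 21 V

Base loop: V_CC = I_B·R_B + V_BE, so I_B = (24 − 0.7)/180 kΩ = 0.129 mA.
In the active region I_C = β·I_B = 50 × 0.129 = 6.47 mA.
Collector loop: V_CE = V_CC − I_C·R_C = 24 − 6.47×0.47 = 21 V.
Since V_CE = 21 V > V_CE(sat) ≈ 0.2 V, the transistor is in the active region as assumed.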